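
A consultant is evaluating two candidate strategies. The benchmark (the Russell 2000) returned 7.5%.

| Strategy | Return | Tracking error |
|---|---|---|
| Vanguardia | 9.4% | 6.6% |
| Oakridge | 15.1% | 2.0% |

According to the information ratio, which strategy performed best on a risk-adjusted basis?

Oakridge

Vanguardia: IR = (9.4% − 7.5%) / 6.6% = 0.288
Oakridge: IR = (15.1% − 7.5%) / 2.0% = 3.800
Highest: Oakridge (3.800).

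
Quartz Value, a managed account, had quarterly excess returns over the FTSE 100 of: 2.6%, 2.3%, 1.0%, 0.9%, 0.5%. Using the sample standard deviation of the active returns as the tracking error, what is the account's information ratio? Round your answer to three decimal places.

r̄ = (2.6 + 2.3 + 1 + 0.9 + 0.5) / 5 = 7.30 / 5 = 1.4600%
Sample std dev = √[3.4520 / 4] = 0.9290%
IR = r̄ / tracking error = 1.4600 / 0.9290 = 1.5716

1.572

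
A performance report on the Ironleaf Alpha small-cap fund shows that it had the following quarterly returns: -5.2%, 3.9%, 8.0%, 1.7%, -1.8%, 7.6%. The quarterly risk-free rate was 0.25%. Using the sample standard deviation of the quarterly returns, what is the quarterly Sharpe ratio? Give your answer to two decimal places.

0.41

r̄ = (-5.2 + 3.9 + 8 + 1.7 − 1.8 + 7.6) / 6 = 2.3667%
Σ(r − r̄)² = 136.5333; sample σ = √(136.5333/5) = 5.2256%
Sharpe = (r̄ − rf) / σ = (2.3667 − 0.25) / 5.2256 = 2.1167 / 5.2256 = 0.4051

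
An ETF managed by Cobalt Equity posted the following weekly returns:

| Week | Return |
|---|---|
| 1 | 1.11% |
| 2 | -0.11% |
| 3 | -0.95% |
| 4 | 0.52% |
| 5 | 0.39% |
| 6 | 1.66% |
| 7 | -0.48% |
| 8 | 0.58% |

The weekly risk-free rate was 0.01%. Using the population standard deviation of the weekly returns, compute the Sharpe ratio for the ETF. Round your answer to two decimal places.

r̄ = (1.11 − 0.11 − 0.95 + 0.52 + 0.39 + 1.66 − 0.48 + 0.58) / 8 = 0.3400%
Population σ = √[Σ(r − r̄)² / 8] = √[4.9668 / 8] = √0.6209 = 0.7880%
Sharpe = (r̄ − rf) / σ = (0.3400 − 0.01) / 0.7880 = 0.3300 / 0.7880 = 0.4188

0.42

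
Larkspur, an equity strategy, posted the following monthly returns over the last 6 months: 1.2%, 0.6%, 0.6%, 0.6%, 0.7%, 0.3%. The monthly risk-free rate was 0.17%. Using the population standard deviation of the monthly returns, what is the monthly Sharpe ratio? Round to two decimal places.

1.85

r̄ = (1.2 + 0.6 + 0.6 + 0.6 + 0.7 + 0.3) / 6 = 4.00 / 6 = 0.6667%
Σ(r − r̄)² = (1.2 − 0.6667)² + (0.6 − 0.6667)² + … = 0.4333
σ = √[0.4333 / 6] = 0.2687%
Sharpe = (r̄ − rf) / σ = (0.6667 − 0.17) / 0.2687 = 0.4967 / 0.2687 = 1.8485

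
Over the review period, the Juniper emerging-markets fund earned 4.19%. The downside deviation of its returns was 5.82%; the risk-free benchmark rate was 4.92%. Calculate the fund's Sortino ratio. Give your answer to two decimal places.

-0.13

Sortino = (Rp − Rf) / σd = (4.19% − 4.92%) / 5.82% = -0.73% / 5.82% = -0.1254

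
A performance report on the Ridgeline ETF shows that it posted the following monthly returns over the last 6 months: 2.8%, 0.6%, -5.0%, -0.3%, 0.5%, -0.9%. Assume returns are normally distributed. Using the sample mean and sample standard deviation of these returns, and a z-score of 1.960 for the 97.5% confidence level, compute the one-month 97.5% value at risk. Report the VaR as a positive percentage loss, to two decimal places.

r̄ = (2.8 + 0.6 − 5 − 0.3 + 0.5 − 0.9) / 6 = -0.3833%
Σ(r − r̄)² = (2.8 − (-0.3833))² + (0.6 − (-0.3833))² + … = 33.4683
σ = √[33.4683 / 5] = 2.5872%
VaR = −(r̄ − z·σ) = −(-0.3833 − 1.960 × 2.5872) = −(-5.4542) = 5.4542%

5.45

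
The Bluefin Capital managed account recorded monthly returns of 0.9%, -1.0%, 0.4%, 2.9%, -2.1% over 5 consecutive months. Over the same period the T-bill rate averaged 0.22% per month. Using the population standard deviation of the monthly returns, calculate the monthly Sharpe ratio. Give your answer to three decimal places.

0.000

r̄ = (0.9 − 1 + 0.4 + 2.9 − 2.1) / 5 = 1.10 / 5 = 0.2200%
Population std dev = √[14.5480 / 5] = 1.7058%
Sharpe = (r̄ − rf) / σ = (0.2200 − 0.22) / 1.7058 = 0.0000 / 1.7058 = 0.0000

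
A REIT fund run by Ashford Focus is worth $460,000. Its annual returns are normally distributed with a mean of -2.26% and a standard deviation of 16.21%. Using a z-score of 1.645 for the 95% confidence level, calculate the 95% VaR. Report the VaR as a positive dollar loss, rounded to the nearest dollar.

$133,057

Return at the 95% tail: μ − z·σ = -2.26% − 1.645 × 16.21% = -2.26 − 26.66545 = -28.92545%
VaR = −(-28.92545%) × $460,000 = 28.92545% × $460,000 = $133,057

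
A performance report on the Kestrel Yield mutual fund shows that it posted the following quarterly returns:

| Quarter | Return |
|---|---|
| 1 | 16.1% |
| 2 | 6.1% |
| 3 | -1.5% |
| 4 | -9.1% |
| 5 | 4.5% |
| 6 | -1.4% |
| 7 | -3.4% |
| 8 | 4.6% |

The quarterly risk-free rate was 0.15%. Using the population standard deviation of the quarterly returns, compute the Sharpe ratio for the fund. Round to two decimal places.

r̄ = (16.1 + 6.1 − 1.5 − 9.1 + 4.5 − 1.4 − 3.4 + 4.6) / 8 = 1.9875%
Σ(r − r̄)² = 404.8088; population σ = √(404.8088/8) = 7.1134%
Sharpe = (r̄ − rf) / σ = (1.9875 − 0.15) / 7.1134 = 1.8375 / 7.1134 = 0.2583

0.26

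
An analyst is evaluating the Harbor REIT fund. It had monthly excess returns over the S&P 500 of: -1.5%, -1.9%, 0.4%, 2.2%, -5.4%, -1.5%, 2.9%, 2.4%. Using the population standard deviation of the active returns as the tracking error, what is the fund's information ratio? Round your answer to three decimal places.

Mean return r̄ = -2.40 / 8 = -0.3000%
Σ(r − r̄)² = (-1.5 − (-0.3000))² + (-1.9 − (-0.3000))² + … = 55.7200
population σ = √(55.7200 / 8) = √6.9650 = 2.6391%
IR = r̄ / tracking error = -0.3000 / 2.6391 = -0.1137

-0.114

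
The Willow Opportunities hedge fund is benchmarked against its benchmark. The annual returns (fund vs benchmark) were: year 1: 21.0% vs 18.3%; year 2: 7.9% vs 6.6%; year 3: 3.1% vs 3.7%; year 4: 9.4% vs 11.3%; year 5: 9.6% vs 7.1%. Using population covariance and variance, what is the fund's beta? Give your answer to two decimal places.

1.11

r̄p = 10.2000%,  r̄m = 9.4000%
Cov = Σ(rp − r̄p)(rm − r̄m) / 5 = 28.5780
Var(rm) = Σ(rm − r̄m)² / 5 = 25.6880
β = Cov / Var = 28.5780 / 25.6880 = 1.1125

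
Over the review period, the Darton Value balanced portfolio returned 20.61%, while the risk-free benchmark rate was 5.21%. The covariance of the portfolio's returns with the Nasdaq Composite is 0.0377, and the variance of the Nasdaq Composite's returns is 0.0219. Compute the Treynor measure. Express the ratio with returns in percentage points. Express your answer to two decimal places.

8.95

β = Cov / Var = 0.0377 / 0.0219 = 1.7215
Treynor = (Rp − Rf) / β = (20.61% − 5.21%) / 1.7215 = 15.40 / 1.7215 = 8.9457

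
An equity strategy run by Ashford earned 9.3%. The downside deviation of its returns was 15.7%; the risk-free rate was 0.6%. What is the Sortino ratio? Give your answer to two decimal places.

Sortino = (Rp − Rf) / σd = (9.3% − 0.6%) / 15.7% = 8.70% / 15.7% = 0.5541

0.55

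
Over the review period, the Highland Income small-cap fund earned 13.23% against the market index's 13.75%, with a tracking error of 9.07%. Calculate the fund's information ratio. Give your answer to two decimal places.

IR = (Rp − Rb) / TE = (13.23% − 13.75%) / 9.07% = -0.52% / 9.07% = -0.0573

-0.06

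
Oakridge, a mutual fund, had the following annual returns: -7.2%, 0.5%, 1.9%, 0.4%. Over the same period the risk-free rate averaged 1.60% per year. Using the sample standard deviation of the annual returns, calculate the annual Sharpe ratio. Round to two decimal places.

μ = (-7.2 + 0.5 + 1.9 + 0.4) / 4 = -1.1000%
Sample std dev = √[51.0200 / 3] = 4.1239%
Sharpe = (μ − rf) / σ = (-1.1000 − 1.6) / 4.1239 = -2.7000 / 4.1239 = -0.6547

-0.65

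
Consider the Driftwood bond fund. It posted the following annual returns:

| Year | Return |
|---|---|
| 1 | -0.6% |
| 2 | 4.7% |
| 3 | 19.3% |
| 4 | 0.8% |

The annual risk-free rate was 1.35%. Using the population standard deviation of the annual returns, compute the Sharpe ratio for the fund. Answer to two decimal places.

0.60

r̄ = (-0.6 + 4.7 + 19.3 + 0.8) / 4 = 6.0500%
Σ(r − r̄)² = (-0.6 − 6.0500)² + (4.7 − 6.0500)² + … = 249.1700
population σ = √(249.1700 / 4) = √62.2925 = 7.8926%
Sharpe = (r̄ − rf) / σ = (6.0500 − 1.35) / 7.8926 = 4.7000 / 7.8926 = 0.5955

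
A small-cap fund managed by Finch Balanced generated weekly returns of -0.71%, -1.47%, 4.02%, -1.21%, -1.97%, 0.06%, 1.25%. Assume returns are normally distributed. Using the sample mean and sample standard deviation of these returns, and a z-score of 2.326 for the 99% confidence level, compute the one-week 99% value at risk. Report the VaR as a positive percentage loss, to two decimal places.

4.82

r̄ = (-0.71 − 1.47 + 4.02 − 1.21 − 1.97 + 0.06 + 1.25) / 7 = -0.0043%
Sample σ = √[Σ(r − r̄)² / 6] = √[25.7364 / 6] = √4.2894 = 2.0711%
VaR = −(r̄ − z·σ) = −(-0.0043 − 2.326 × 2.0711) = −(-4.8217) = 4.8217%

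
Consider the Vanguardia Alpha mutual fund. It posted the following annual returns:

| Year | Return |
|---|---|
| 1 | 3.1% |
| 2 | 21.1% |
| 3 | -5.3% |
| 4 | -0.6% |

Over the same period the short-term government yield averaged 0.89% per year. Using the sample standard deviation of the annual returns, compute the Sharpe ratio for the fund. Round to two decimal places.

0.32

r̄ = (3.1 + 21.1 − 5.3 − 0.6) / 4 = 18.30 / 4 = 4.5750%
Sample std dev = √[399.5475 / 3] = 11.5405%
Sharpe = (r̄ − rf) / σ = (4.5750 − 0.89) / 11.5405 = 3.6850 / 11.5405 = 0.3193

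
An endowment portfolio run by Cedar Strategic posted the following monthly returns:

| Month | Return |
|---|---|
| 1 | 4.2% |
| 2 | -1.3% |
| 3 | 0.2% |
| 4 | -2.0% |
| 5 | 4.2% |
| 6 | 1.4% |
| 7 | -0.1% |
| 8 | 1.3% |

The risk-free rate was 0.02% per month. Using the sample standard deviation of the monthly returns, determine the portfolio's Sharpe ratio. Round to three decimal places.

Mean return μ = 7.90 / 8 = 0.9875%
Sample std dev = √[36.8688 / 7] = 2.2950%
Sharpe = (μ − rf) / σ = (0.9875 − 0.02) / 2.2950 = 0.9675 / 2.2950 = 0.4216

0.422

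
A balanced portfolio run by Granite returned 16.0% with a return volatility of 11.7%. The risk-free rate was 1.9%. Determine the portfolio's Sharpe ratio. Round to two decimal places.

Sharpe = (Rp − Rf) / σp = (16.0% − 1.9%) / 11.7% = 14.10% / 11.7% = 1.2051

1.21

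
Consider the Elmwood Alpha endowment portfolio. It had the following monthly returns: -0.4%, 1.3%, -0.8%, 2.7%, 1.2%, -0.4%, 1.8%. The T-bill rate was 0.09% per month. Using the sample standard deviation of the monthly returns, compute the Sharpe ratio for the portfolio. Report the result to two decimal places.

r̄ = (-0.4 + 1.3 − 0.8 + 2.7 + 1.2 − 0.4 + 1.8) / 7 = 5.40 / 7 = 0.7714%
Sample std dev = √[10.4543 / 6] = 1.3200%
Sharpe = (r̄ − rf) / σ = (0.7714 − 0.09) / 1.3200 = 0.6814 / 1.3200 = 0.5162

0.52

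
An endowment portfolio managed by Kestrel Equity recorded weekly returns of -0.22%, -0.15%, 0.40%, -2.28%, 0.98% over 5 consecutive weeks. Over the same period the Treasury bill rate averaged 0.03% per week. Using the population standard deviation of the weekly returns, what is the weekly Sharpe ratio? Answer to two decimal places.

r̄ = (-0.22 − 0.15 + 0.4 − 2.28 + 0.98) / 5 = -1.270 / 5 = -0.2540%
Population σ = √[Σ(r − r̄)² / 5] = √[6.0671 / 5] = √1.2134 = 1.1015%
Sharpe = (r̄ − rf) / σ = (-0.2540 − 0.03) / 1.1015 = -0.2840 / 1.1015 = -0.2578

-0.26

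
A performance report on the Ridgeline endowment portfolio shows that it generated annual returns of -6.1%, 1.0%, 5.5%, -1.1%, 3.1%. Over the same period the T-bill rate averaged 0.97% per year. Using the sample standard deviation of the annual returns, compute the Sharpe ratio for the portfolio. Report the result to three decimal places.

μ = (-6.1 + 1 + 5.5 − 1.1 + 3.1) / 5 = 2.40 / 5 = 0.4800%
Sample std dev = √[78.1280 / 4] = 4.4195%
Sharpe = (μ − rf) / σ = (0.4800 − 0.97) / 4.4195 = -0.4900 / 4.4195 = -0.1109

-0.111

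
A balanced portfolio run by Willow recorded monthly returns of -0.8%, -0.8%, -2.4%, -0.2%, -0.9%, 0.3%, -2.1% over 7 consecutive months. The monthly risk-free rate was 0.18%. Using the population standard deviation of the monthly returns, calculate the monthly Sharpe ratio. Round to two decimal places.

-1.30

r̄ = (-0.8 − 0.8 − 2.4 − 0.2 − 0.9 + 0.3 − 2.1) / 7 = -6.90 / 7 = -0.9857%
Population std dev = √[5.5886 / 7] = 0.8935%
Sharpe = (r̄ − rf) / σ = (-0.9857 − 0.18) / 0.8935 = -1.1657 / 0.8935 = -1.3046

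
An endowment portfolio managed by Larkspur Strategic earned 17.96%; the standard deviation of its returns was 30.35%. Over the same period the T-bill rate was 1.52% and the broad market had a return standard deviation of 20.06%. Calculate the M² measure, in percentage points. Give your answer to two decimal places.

12.39

Sharpe = (Rp − Rf) / σp = (17.96% − 1.52%) / 30.35% = 0.5417
M² = Rf + Sharpe × σm = 1.52% + 0.5417 × 20.06% = 12.3865%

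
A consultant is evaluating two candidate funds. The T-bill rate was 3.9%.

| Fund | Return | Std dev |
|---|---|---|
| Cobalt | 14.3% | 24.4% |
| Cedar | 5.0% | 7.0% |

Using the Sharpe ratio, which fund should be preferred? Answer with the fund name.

Cobalt: Sharpe ratio = (14.3% − 3.9%) / 24.4% = 0.426
Cedar: Sharpe ratio = (5.0% − 3.9%) / 7.0% = 0.157
Highest: Cobalt (0.426).

Cobalt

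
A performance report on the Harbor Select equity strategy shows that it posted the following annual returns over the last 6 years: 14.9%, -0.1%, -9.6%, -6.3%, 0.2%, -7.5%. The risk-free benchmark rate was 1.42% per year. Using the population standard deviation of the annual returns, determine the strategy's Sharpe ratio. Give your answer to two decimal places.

r̄ = (14.9 − 0.1 − 9.6 − 6.3 + 0.2 − 7.5) / 6 = -8.40 / 6 = -1.4000%
Population σ = √[Σ(r − r̄)² / 6] = √[398.4000 / 6] = √66.4000 = 8.1486%
Sharpe = (r̄ − rf) / σ = (-1.4000 − 1.42) / 8.1486 = -2.8200 / 8.1486 = -0.3461

-0.35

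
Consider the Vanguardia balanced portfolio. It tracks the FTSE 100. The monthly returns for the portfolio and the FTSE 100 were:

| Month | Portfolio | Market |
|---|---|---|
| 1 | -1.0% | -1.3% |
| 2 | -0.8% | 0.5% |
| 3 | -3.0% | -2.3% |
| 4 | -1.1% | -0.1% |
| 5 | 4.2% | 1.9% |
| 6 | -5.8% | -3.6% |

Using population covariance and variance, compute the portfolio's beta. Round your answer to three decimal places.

r̄p = -1.2500%,  r̄m = -0.8167%
Cov = Σ(rp − r̄p)(rm − r̄m) / 6 = 5.1075
Var(rm) = Σ(rm − r̄m)² / 6 = 3.3014
β = Cov / Var = 5.1075 / 3.3014 = 1.5471

1.547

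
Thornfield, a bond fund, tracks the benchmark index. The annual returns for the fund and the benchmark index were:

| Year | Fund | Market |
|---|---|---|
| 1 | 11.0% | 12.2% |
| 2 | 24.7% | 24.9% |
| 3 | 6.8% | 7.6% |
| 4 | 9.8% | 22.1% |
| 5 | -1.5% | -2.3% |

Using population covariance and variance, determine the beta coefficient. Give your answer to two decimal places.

r̄p = 10.1600%,  r̄m = 12.9000%
Cov = Σ(rp − r̄p)(rm − r̄m) / 5 = 73.1240
Var(rm) = Σ(rm − r̄m)² / 5 = 97.6520
β = Cov / Var = 73.1240 / 97.6520 = 0.7488

0.75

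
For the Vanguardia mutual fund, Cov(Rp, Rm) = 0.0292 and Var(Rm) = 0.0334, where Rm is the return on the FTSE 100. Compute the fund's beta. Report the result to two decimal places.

0.87

β = Cov(Rp, Rm) / Var(Rm) = 0.0292 / 0.0334 = 0.8743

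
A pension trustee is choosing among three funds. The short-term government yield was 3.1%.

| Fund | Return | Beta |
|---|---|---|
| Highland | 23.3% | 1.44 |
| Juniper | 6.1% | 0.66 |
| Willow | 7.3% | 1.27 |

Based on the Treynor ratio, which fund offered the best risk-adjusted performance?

Highland: Treynor = (23.3% − 3.1%) / 1.44 = 14.028
Juniper: Treynor = (6.1% − 3.1%) / 0.66 = 4.545
Willow: Treynor = (7.3% − 3.1%) / 1.27 = 3.307
Highest: Highland (14.028).

Highland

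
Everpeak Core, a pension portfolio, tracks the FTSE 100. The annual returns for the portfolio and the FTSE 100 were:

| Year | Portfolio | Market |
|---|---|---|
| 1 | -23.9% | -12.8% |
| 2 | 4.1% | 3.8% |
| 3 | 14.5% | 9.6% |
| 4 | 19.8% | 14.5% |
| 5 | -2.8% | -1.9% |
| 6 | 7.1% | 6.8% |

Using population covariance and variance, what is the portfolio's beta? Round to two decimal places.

1.59

r̄p = 3.1333%,  r̄m = 3.3333%
Cov = Σ(rp − r̄p)(rm − r̄m) / 6 = 123.1222
Var(rm) = Σ(rm − r̄m)² / 6 = 77.3122
β = Cov / Var = 123.1222 / 77.3122 = 1.5925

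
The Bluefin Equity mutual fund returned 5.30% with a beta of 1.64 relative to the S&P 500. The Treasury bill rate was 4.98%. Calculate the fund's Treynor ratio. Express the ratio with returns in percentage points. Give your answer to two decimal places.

0.20

Treynor = (Rp − Rf) / β = (5.30% − 4.98%) / 1.64 = 0.32 / 1.64 = 0.1951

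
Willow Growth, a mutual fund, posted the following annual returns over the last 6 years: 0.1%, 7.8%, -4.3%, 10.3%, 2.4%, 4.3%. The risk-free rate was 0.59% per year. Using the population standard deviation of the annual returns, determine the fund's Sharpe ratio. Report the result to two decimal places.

0.59

Mean return r̄ = 20.60 / 6 = 3.4333%
Population std dev = √[138.9533 / 6] = 4.8124%
Sharpe = (r̄ − rf) / σ = (3.4333 − 0.59) / 4.8124 = 2.8433 / 4.8124 = 0.5908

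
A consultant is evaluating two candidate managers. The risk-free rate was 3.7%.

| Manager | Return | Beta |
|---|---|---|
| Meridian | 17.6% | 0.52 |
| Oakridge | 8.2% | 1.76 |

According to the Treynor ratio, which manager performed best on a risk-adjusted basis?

Meridian

Meridian: Treynor = (17.6% − 3.7%) / 0.52 = 26.731
Oakridge: Treynor = (8.2% − 3.7%) / 1.76 = 2.557
Highest: Meridian (26.731).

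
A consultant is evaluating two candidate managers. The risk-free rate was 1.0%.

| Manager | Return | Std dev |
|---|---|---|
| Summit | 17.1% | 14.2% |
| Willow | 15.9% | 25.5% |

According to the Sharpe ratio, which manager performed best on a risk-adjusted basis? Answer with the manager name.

Summit

Summit: Sharpe ratio = (17.1% − 1.0%) / 14.2% = 1.134
Willow: Sharpe ratio = (15.9% − 1.0%) / 25.5% = 0.584
Highest: Summit (1.134).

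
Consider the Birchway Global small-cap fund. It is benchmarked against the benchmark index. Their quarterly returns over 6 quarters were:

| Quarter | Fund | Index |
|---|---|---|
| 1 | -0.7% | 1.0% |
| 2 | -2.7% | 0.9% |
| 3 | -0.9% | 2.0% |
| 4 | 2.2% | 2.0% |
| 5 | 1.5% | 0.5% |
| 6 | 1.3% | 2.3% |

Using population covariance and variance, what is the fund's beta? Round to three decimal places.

0.803

r̄p = 0.1167%,  r̄m = 1.4500%
Cov = Σ(rp − r̄p)(rm − r̄m) / 6 = 0.3658
Var(rm) = Σ(rm − r̄m)² / 6 = 0.4558
β = Cov / Var = 0.3658 / 0.4558 = 0.8025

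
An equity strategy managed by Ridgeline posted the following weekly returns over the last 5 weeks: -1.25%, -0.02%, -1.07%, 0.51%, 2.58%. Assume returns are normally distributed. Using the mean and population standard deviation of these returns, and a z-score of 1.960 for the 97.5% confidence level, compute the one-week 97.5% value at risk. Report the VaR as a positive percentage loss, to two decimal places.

2.55

r̄ = (-1.25 − 0.02 − 1.07 + 0.51 + 2.58) / 5 = 0.750 / 5 = 0.1500%
Σ(r − r̄)² = (-1.25 − 0.1500)² + (-0.02 − 0.1500)² + … = 9.5118
σ = √[9.5118 / 5] = 1.3793%
VaR = −(r̄ − z·σ) = −(0.1500 − 1.960 × 1.3793) = −(-2.5534) = 2.5534%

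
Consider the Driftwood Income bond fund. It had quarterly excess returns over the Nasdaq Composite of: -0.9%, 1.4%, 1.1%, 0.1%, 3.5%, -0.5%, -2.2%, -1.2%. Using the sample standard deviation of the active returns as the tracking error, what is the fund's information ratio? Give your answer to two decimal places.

μ = (-0.9 + 1.4 + 1.1 + 0.1 + 3.5 − 0.5 − 2.2 − 1.2) / 8 = 0.1625%
Σ(r − μ)² = (-0.9 − 0.1625)² + (1.4 − 0.1625)² + … = 22.5588
sample σ = √(22.5588 / 7) = √3.2227 = 1.7952%
IR = μ / tracking error = 0.1625 / 1.7952 = 0.0905

0.09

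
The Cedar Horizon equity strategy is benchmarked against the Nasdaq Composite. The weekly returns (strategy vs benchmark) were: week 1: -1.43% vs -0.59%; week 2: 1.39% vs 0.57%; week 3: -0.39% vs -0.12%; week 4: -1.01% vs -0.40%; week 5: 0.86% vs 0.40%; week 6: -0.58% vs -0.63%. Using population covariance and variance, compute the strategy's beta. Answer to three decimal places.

2.028

r̄p = -0.1933%,  r̄m = -0.1283%
Cov = Σ(rp − r̄p)(rm − r̄m) / 6 = 0.4412
Var(rm) = Σ(rm − r̄m)² / 6 = 0.2176
β = Cov / Var = 0.4412 / 0.2176 = 2.0276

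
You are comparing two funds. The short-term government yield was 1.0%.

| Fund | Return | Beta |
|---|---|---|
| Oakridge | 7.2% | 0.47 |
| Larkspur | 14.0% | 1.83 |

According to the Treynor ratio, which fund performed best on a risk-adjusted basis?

Oakridge

Oakridge: Treynor = (7.2% − 1.0%) / 0.47 = 13.191
Larkspur: Treynor = (14.0% − 1.0%) / 1.83 = 7.104
Highest: Oakridge (13.191).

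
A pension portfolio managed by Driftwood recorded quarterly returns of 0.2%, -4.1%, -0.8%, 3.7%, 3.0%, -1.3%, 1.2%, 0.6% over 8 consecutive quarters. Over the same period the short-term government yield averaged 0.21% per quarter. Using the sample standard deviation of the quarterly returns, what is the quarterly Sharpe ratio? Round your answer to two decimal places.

r̄ = (0.2 − 4.1 − 0.8 + 3.7 + 3 − 1.3 + 1.2 + 0.6) / 8 = 0.3125%
Sample σ = √[Σ(r − r̄)² / 7] = √[42.8888 / 7] = √6.1270 = 2.4753%
Sharpe = (r̄ − rf) / σ = (0.3125 − 0.21) / 2.4753 = 0.1025 / 2.4753 = 0.0414

0.04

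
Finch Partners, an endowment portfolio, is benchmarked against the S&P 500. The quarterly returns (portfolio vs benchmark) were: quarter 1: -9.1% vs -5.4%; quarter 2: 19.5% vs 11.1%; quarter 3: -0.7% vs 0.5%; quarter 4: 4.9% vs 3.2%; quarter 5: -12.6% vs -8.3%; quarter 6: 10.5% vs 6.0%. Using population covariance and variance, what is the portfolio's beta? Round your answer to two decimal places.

r̄p = 2.0833%,  r̄m = 1.1833%
Cov = Σ(rp − r̄p)(rm − r̄m) / 6 = 72.2847
Var(rm) = Σ(rm − r̄m)² / 6 = 43.2247
β = Cov / Var = 72.2847 / 43.2247 = 1.6723

1.67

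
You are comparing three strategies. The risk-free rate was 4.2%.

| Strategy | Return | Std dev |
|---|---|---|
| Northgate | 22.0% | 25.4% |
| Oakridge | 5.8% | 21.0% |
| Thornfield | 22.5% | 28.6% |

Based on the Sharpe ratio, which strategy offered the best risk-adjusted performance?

Northgate

Northgate: Sharpe ratio = (22.0% − 4.2%) / 25.4% = 0.701
Oakridge: Sharpe ratio = (5.8% − 4.2%) / 21.0% = 0.076
Thornfield: Sharpe ratio = (22.5% − 4.2%) / 28.6% = 0.640
Highest: Northgate (0.701).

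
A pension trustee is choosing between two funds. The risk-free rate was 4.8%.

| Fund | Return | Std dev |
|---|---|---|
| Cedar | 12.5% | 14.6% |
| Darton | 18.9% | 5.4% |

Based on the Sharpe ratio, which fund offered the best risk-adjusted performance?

Cedar: Sharpe ratio = (12.5% − 4.8%) / 14.6% = 0.527
Darton: Sharpe ratio = (18.9% − 4.8%) / 5.4% = 2.611
Highest: Darton (2.611).

Darton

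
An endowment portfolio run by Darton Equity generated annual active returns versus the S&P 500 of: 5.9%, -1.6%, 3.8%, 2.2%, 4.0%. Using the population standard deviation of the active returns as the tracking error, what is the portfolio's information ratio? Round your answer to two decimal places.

1.13

μ = (5.9 − 1.6 + 3.8 + 2.2 + 4) / 5 = 2.8600%
Σ(r − μ)² = (5.9 − 2.8600)² + (-1.6 − 2.8600)² + … = 31.7520
population σ = √(31.7520 / 5) = √6.3504 = 2.5200%
IR = μ / tracking error = 2.8600 / 2.5200 = 1.1349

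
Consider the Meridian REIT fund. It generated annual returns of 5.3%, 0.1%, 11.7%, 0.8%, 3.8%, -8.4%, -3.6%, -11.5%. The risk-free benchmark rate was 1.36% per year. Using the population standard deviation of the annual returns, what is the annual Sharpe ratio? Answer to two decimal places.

-0.23

μ = (5.3 + 0.1 + 11.7 + 0.8 + 3.8 − 8.4 − 3.6 − 11.5) / 8 = -0.2250%
Σ(r − μ)² = (5.3 − (-0.2250))² + (0.1 − (-0.2250))² + (11.7 − (-0.2250))² + … = 395.4350
population σ = √(395.4350 / 8) = √49.4294 = 7.0306%
Sharpe = (μ − rf) / σ = (-0.2250 − 1.36) / 7.0306 = -1.5850 / 7.0306 = -0.2254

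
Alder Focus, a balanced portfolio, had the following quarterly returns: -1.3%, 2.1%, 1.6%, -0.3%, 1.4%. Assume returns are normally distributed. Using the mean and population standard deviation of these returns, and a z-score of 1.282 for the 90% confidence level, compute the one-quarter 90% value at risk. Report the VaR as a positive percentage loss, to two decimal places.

r̄ = (-1.3 + 2.1 + 1.6 − 0.3 + 1.4) / 5 = 0.7000%
Σ(r − r̄)² = 8.2600; population σ = √(8.2600/5) = 1.2853%
VaR = −(r̄ − z·σ) = −(0.7000 − 1.282 × 1.2853) = −(-0.9478) = 0.9478%

0.95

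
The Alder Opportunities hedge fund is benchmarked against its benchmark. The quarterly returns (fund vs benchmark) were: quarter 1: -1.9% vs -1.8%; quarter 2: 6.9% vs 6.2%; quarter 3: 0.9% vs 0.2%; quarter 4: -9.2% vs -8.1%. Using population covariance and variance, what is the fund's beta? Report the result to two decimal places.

1.13

r̄p = -0.8250%,  r̄m = -0.8750%
Cov = Σ(rp − r̄p)(rm − r̄m) / 4 = 29.5031
Var(rm) = Σ(rm − r̄m)² / 4 = 26.0669
β = Cov / Var = 29.5031 / 26.0669 = 1.1318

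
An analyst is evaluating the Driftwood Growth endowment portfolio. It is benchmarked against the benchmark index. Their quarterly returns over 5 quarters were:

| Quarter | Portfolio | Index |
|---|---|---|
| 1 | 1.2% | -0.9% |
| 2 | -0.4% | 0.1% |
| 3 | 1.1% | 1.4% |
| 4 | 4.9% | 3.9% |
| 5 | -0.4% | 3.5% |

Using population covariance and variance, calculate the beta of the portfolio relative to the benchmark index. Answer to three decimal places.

r̄p = 1.2800%,  r̄m = 1.6000%
Cov = Σ(rp − r̄p)(rm − r̄m) / 5 = 1.5780
Var(rm) = Σ(rm − r̄m)² / 5 = 3.4880
β = Cov / Var = 1.5780 / 3.4880 = 0.4524

0.452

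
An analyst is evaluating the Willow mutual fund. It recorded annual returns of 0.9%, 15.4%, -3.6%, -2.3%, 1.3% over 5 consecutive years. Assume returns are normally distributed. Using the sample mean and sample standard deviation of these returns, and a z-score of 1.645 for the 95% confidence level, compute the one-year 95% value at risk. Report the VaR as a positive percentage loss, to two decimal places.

10.15

Mean return r̄ = 11.70 / 5 = 2.3400%
Σ(r − r̄)² = 230.5320; sample σ = √(230.5320/4) = 7.5916%
VaR = −(r̄ − z·σ) = −(2.3400 − 1.645 × 7.5916) = −(-10.1482) = 10.1482%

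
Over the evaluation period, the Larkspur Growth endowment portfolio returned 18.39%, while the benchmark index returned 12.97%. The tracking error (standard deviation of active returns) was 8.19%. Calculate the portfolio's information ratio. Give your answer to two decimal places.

0.66

IR = (Rp − Rb) / TE = (18.39% − 12.97%) / 8.19% = 5.42% / 8.19% = 0.6618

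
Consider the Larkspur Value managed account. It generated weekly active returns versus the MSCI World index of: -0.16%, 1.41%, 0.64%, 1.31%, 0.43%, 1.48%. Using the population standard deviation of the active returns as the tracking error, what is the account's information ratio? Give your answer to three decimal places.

μ = (-0.16 + 1.41 + 0.64 + 1.31 + 0.43 + 1.48) / 6 = 5.110 / 6 = 0.8517%
Σ(r − μ)² = (-0.16 − 0.8517)² + (1.41 − 0.8517)² + (0.64 − 0.8517)² + … = 2.1627
population σ = √(2.1627 / 6) = √0.3605 = 0.6004%
IR = μ / tracking error = 0.8517 / 0.6004 = 1.4186

1.419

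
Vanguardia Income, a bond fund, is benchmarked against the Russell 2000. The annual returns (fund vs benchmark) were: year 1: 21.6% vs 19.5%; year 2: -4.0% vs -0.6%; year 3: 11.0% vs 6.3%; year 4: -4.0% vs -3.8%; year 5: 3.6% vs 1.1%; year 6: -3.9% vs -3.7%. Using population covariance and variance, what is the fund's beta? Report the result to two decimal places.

1.15

r̄p = 4.0500%,  r̄m = 3.1333%
Cov = Σ(rp − r̄p)(rm − r̄m) / 6 = 75.0583
Var(rm) = Σ(rm − r̄m)² / 6 = 65.1222
β = Cov / Var = 75.0583 / 65.1222 = 1.1526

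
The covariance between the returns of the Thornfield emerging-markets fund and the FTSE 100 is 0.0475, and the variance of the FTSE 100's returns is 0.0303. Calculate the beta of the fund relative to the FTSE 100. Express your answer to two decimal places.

β = Cov(Rp, Rm) / Var(Rm) = 0.0475 / 0.0303 = 1.5677

1.57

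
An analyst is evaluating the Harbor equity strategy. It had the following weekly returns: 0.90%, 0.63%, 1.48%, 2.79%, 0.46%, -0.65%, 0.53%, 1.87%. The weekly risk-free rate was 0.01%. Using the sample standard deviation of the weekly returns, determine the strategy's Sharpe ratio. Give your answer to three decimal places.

Mean return μ = 8.010 / 8 = 1.0013%
Σ(r − μ)² = (0.9 − 1.0013)² + (0.63 − 1.0013)² + (1.48 − 1.0013)² + … = 7.5733
sample σ = √(7.5733 / 7) = √1.0819 = 1.0401%
Sharpe = (μ − rf) / σ = (1.0013 − 0.01) / 1.0401 = 0.9913 / 1.0401 = 0.9531

0.953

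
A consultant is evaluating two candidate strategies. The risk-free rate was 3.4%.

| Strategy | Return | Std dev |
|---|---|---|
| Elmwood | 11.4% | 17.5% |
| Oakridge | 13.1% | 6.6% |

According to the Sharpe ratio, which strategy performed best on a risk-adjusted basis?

Oakridge

Elmwood: Sharpe ratio = (11.4% − 3.4%) / 17.5% = 0.457
Oakridge: Sharpe ratio = (13.1% − 3.4%) / 6.6% = 1.470
Highest: Oakridge (1.470).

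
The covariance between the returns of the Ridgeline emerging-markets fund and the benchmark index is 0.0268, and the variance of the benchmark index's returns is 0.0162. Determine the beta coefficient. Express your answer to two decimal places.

1.65

β = Cov(Rp, Rm) / Var(Rm) = 0.0268 / 0.0162 = 1.6543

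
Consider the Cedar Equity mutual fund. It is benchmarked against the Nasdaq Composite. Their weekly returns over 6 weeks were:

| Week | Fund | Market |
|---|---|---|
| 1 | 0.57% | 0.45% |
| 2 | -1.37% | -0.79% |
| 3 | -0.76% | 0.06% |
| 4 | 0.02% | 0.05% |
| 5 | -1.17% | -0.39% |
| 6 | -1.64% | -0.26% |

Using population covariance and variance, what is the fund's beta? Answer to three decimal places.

1.667

r̄p = -0.7250%,  r̄m = -0.1467%
Cov = Σ(rp − r̄p)(rm − r̄m) / 6 = 0.2565
Var(rm) = Σ(rm − r̄m)² / 6 = 0.1539
β = Cov / Var = 0.2565 / 0.1539 = 1.6667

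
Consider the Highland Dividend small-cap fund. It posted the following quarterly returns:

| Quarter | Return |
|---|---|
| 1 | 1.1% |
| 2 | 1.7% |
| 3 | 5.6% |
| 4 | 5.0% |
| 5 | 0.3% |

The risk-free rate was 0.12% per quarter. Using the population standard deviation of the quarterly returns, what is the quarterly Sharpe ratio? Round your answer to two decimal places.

1.22

r̄ = (1.1 + 1.7 + 5.6 + 5 + 0.3) / 5 = 13.70 / 5 = 2.7400%
Σ(r − r̄)² = (1.1 − 2.7400)² + (1.7 − 2.7400)² + (5.6 − 2.7400)² + … = 23.0120
population σ = √(23.0120 / 5) = √4.6024 = 2.1453%
Sharpe = (r̄ − rf) / σ = (2.7400 − 0.12) / 2.1453 = 2.6200 / 2.1453 = 1.2213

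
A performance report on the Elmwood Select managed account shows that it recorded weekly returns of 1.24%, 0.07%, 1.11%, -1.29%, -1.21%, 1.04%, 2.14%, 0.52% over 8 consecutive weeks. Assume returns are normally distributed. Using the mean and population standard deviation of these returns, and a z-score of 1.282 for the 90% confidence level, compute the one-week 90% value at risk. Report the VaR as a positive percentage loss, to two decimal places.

Mean return r̄ = 3.620 / 8 = 0.4525%
Population σ = √[Σ(r − r̄)² / 8] = √[10.1964 / 8] = √1.2746 = 1.1290%
VaR = −(r̄ − z·σ) = −(0.4525 − 1.282 × 1.1290) = −(-0.9949) = 0.9949%

0.99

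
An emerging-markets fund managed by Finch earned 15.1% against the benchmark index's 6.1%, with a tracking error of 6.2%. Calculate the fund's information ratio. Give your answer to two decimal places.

1.45

IR = (Rp − Rb) / TE = (15.1% − 6.1%) / 6.2% = 9.00% / 6.2% = 1.4516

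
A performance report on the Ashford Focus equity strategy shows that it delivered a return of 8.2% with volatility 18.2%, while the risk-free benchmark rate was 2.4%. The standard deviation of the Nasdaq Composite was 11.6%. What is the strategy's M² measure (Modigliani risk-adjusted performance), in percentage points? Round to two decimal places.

6.10

Sharpe = (Rp − Rf) / σp = (8.2% − 2.4%) / 18.2% = 0.3187
M² = Rf + Sharpe × σm = 2.4% + 0.3187 × 11.6% = 6.0969%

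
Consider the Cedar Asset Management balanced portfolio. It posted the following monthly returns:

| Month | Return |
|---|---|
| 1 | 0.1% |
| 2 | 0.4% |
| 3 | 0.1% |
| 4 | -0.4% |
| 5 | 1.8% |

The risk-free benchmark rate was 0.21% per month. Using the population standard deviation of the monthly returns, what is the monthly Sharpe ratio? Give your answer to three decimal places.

Mean return r̄ = 2.00 / 5 = 0.4000%
Σ(r − r̄)² = (0.1 − 0.4000)² + (0.4 − 0.4000)² + (0.1 − 0.4000)² + … = 2.7800
σ = √[2.7800 / 5] = 0.7457%
Sharpe = (r̄ − rf) / σ = (0.4000 − 0.21) / 0.7457 = 0.1900 / 0.7457 = 0.2548

0.255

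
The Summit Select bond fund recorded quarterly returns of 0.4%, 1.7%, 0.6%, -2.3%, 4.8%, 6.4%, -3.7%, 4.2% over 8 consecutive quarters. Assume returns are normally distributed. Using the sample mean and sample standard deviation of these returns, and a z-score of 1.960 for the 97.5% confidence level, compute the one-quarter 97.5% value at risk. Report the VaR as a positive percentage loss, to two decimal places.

5.35

r̄ = (0.4 + 1.7 + 0.6 − 2.3 + 4.8 + 6.4 − 3.7 + 4.2) / 8 = 1.5125%
Σ(r − r̄)² = (0.4 − 1.5125)² + (1.7 − 1.5125)² + (0.6 − 1.5125)² + … = 85.7288
σ = √[85.7288 / 7] = 3.4996%
VaR = −(r̄ − z·σ) = −(1.5125 − 1.960 × 3.4996) = −(-5.3467) = 5.3467%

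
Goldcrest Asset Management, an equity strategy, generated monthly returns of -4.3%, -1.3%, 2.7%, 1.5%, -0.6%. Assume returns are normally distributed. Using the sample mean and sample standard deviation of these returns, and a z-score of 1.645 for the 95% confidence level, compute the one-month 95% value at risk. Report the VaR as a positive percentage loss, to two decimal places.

r̄ = (-4.3 − 1.3 + 2.7 + 1.5 − 0.6) / 5 = -2.00 / 5 = -0.4000%
Sample σ = √[Σ(r − r̄)² / 4] = √[29.2800 / 4] = √7.3200 = 2.7055%
VaR = −(r̄ − z·σ) = −(-0.4000 − 1.645 × 2.7055) = −(-4.8505) = 4.8505%

4.85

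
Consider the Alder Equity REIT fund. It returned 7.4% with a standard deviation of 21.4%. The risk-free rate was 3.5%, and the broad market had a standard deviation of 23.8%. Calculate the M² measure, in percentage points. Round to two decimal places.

7.84

Sharpe = (Rp − Rf) / σp = (7.4% − 3.5%) / 21.4% = 0.1822
M² = Rf + Sharpe × σm = 3.5% + 0.1822 × 23.8% = 7.8364%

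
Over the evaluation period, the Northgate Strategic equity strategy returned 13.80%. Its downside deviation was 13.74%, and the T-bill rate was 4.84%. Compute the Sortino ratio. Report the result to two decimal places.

Sortino = (Rp − Rf) / σd = (13.80% − 4.84%) / 13.74% = 8.96% / 13.74% = 0.6521

0.65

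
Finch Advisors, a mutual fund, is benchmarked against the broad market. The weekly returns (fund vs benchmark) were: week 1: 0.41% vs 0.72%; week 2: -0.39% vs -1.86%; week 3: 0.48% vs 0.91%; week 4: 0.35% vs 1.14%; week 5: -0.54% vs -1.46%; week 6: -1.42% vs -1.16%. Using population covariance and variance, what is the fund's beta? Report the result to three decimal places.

r̄p = -0.1850%,  r̄m = -0.2850%
Cov = Σ(rp − r̄p)(rm − r̄m) / 6 = 0.6626
Var(rm) = Σ(rm − r̄m)² / 6 = 1.5159
β = Cov / Var = 0.6626 / 1.5159 = 0.4371

0.437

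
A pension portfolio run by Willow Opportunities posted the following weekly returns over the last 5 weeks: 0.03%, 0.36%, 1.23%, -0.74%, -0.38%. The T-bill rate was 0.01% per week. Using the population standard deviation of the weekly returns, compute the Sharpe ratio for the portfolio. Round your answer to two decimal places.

r̄ = (0.03 + 0.36 + 1.23 − 0.74 − 0.38) / 5 = 0.500 / 5 = 0.1000%
Population σ = √[Σ(r − r̄)² / 5] = √[2.2854 / 5] = √0.4571 = 0.6761%
Sharpe = (r̄ − rf) / σ = (0.1000 − 0.01) / 0.6761 = 0.0900 / 0.6761 = 0.1331

0.13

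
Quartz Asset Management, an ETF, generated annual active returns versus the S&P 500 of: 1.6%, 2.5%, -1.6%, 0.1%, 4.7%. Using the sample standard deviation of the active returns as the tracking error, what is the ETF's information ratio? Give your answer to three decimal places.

Mean return μ = 7.30 / 5 = 1.4600%
Σ(r − μ)² = (1.6 − 1.4600)² + (2.5 − 1.4600)² + (-1.6 − 1.4600)² + … = 22.8120
sample σ = √(22.8120 / 4) = √5.7030 = 2.3881%
IR = μ / tracking error = 1.4600 / 2.3881 = 0.6114

0.611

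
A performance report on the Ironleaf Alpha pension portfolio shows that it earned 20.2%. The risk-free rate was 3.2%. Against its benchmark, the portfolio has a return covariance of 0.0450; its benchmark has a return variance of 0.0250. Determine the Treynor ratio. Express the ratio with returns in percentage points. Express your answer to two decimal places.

β = Cov / Var = 0.0450 / 0.0250 = 1.8000
Treynor = (Rp − Rf) / β = (20.2% − 3.2%) / 1.8000 = 17.00 / 1.8000 = 9.4444

9.44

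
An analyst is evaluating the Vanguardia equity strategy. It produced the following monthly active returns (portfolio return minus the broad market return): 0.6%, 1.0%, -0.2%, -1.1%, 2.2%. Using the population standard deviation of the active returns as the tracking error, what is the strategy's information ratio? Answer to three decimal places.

0.449

μ = (0.6 + 1 − 0.2 − 1.1 + 2.2) / 5 = 2.50 / 5 = 0.5000%
Σ(r − μ)² = 6.2000; population σ = √(6.2000/5) = 1.1136%
IR = μ / tracking error = 0.5000 / 1.1136 = 0.4490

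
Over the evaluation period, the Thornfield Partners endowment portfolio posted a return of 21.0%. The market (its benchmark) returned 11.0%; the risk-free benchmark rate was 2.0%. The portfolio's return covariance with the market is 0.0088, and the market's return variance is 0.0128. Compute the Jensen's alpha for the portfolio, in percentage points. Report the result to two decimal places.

12.81

β = Cov / Var = 0.0088 / 0.0128 = 0.6875
E[R] = Rf + β(Rm − Rf) = 2.0% + 0.6875 × (11.0% − 2.0%) = 8.1875%
α = Rp − E[R] = 21.0% − 8.1875% = 12.8125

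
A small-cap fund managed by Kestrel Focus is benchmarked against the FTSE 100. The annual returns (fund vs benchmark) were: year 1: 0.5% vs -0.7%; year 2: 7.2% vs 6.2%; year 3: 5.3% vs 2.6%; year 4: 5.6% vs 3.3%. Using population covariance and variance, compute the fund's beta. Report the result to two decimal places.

0.98

r̄p = 4.6500%,  r̄m = 2.8500%
Cov = Σ(rp − r̄p)(rm − r̄m) / 4 = 5.8850
Var(rm) = Σ(rm − r̄m)² / 4 = 6.0225
β = Cov / Var = 5.8850 / 6.0225 = 0.9772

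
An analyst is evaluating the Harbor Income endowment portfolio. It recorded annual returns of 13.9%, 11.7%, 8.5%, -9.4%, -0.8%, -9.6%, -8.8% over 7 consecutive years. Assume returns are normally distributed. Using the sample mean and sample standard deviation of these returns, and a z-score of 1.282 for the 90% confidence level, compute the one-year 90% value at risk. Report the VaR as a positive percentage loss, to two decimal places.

r̄ = (13.9 + 11.7 + 8.5 − 9.4 − 0.8 − 9.6 − 8.8) / 7 = 5.50 / 7 = 0.7857%
Σ(r − r̄)² = (13.9 − 0.7857)² + (11.7 − 0.7857)² + (8.5 − 0.7857)² + … = 656.6286
sample σ = √(656.6286 / 6) = √109.4381 = 10.4613%
VaR = −(r̄ − z·σ) = −(0.7857 − 1.282 × 10.4613) = −(-12.6257) = 12.6257%

12.63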